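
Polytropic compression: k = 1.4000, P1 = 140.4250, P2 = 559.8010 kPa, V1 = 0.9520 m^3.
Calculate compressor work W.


(k-1)/k = 0.2857
(P2/P1)^exp = 1.4846
W = 3.5000 * 140.4250 * 0.9520 * (1.4846 - 1) = 226.7224 kJ

226.7224 kJ


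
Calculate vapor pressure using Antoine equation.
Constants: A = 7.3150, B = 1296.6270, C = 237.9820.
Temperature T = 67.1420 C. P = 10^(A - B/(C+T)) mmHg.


C+T = 305.1240
B/(C+T) = 4.2495
log10(P) = 7.3150 - 4.2495 = 3.0655
P = 10^3.0655 = 1162.7641 mmHg

1162.7641 mmHg


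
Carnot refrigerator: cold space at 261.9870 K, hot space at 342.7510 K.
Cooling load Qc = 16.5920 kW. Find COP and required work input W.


COP = 261.9870 / 80.7640 = 3.2439
W = 16.5920 / 3.2439 = 5.1149 kW

COP = 3.2439, W = 5.1149 kW


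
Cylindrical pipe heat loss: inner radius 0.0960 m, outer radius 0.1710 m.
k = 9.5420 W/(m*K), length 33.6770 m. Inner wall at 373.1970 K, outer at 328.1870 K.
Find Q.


dT = 45.0100 K
ln(ro/ri) = 0.5773
Q = 2*pi*9.5420*33.6770*45.0100 / 0.5773 = 157415.8918 W

157415.8918 W


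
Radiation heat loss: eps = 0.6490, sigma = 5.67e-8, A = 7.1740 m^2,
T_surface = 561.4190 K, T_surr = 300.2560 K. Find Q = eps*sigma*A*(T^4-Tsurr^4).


T^4 = 9.9346e+10
Tsurr^4 = 8.1277e+09
Q = 0.6490 * 5.67e-8 * 7.1740 * 9.1218e+10 = 24080.6966 W

24080.6966 W


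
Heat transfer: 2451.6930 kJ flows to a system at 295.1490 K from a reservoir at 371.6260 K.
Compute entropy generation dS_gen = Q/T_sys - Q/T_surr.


dS_sys = 2451.6930/295.1490 = 8.3066 kJ/K
dS_surr = -2451.6930/371.6260 = -6.5972 kJ/K
dS_gen = 8.3066 - 6.5972 = 1.7094 kJ/K (irreversible)

dS_gen = 1.7094 kJ/K, irreversible


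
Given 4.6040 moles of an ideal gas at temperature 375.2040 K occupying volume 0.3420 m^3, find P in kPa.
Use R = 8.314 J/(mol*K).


P = nRT/V = 4.6040 * 8.314 * 375.2040 / 0.3420
= 14361.9296 / 0.3420 = 41993.9463 Pa = 41.9939 kPa

41.9939 kPa


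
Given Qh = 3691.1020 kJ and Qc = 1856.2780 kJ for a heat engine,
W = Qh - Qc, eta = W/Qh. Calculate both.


W = 3691.1020 - 1856.2780 = 1834.8240 kJ
eta = 1834.8240 / 3691.1020 = 0.4971 = 49.7094%

W = 1834.8240 kJ, eta = 49.7094%


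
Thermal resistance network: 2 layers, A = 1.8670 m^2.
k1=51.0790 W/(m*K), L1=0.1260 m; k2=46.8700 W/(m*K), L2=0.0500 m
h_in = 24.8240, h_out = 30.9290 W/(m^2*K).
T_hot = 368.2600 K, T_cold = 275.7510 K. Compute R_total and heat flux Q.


R_conv_in = 1/(24.8240*1.8670) = 0.0216
R_1 = 0.1260/(51.0790*1.8670) = 0.0013
R_2 = 0.0500/(46.8700*1.8670) = 0.0006
R_conv_out = 1/(30.9290*1.8670) = 0.0173
R_total = 0.0408 K/W
Q = 92.5090 / 0.0408 = 2268.1022 W

R_total = 0.0408 K/W, Q = 2268.1022 W


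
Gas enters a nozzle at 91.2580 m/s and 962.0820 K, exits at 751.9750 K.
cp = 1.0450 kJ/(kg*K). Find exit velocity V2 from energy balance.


dT = 210.1070 K
2*cp*1000*dT = 439123.6300
V1^2 = 8328.0226
V2 = sqrt(447451.6526) = 668.9183 m/s

668.9183 m/s


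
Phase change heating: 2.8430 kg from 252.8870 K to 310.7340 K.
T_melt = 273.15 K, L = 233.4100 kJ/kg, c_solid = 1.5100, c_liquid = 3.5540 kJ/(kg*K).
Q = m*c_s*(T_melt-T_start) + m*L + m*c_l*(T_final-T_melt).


Q1 (sensible, solid) = 2.8430 * 1.5100 * 20.2630 = 86.9876 kJ
Q2 (latent) = 2.8430 * 233.4100 = 663.5846 kJ
Q3 (sensible, liquid) = 2.8430 * 3.5540 * 37.5840 = 379.7496 kJ
Q_total = 1130.3218 kJ

1130.3218 kJ


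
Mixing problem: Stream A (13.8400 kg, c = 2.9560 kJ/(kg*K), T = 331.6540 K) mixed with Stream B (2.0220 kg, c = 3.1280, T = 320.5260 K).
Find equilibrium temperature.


num = 15595.5780
den = 47.2359
Tf = 330.1640 K

330.1640 K


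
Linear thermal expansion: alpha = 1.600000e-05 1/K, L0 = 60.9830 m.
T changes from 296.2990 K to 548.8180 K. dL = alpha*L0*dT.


dT = 252.5190 K
dL = 1.600000e-05 * 60.9830 * 252.5190 = 0.246390 m
L_final = 61.229390 m

dL = 0.246390 m


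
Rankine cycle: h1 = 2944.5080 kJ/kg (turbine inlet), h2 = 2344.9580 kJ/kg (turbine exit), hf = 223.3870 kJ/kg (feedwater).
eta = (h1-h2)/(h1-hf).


W = 599.5500 kJ/kg
Q_in = 2721.1210 kJ/kg
eta = 0.2203 = 22.0332%

eta = 22.0332%


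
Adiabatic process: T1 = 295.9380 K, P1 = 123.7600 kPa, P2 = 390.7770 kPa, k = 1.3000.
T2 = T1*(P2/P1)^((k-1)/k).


(k-1)/k = 0.2308
(P2/P1)^exp = 1.3039
T2 = 295.9380 * 1.3039 = 385.8647 K

385.8647 K


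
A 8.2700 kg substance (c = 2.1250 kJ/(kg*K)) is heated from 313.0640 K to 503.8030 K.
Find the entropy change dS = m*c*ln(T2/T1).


T2/T1 = 1.6093
ln(T2/T1) = 0.4758
dS = 8.2700 * 2.1250 * 0.4758 = 8.3612 kJ/K

8.3612 kJ/K


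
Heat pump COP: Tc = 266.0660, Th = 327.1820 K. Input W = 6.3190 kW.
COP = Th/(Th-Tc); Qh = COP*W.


COP = 327.1820 / 61.1160 = 5.3535
Qh = 5.3535 * 6.3190 = 33.8285 kW

COP = 5.3535, Qh = 33.8285 kW


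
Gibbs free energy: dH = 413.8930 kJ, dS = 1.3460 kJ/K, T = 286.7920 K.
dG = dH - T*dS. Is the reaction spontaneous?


T*dS = 286.7920 * 1.3460 = 386.0220 kJ
dG = 413.8930 - 386.0220 = 27.8710 kJ (non-spontaneous)

dG = 27.8710 kJ, non-spontaneous


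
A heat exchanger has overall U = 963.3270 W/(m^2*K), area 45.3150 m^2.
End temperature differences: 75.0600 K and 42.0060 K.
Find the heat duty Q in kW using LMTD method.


LMTD = 56.9430 K
Q = 963.3270 * 45.3150 * 56.9430 = 2485741.5624 W = 2485.7416 kW

2485.7416 kW


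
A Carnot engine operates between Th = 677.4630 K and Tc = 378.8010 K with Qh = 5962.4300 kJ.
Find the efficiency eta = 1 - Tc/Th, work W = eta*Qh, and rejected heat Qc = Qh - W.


eta = 1 - 378.8010/677.4630 = 0.4409
W = 0.4409 * 5962.4300 = 2628.5587 kJ
Qc = 5962.4300 - 2628.5587 = 3333.8713 kJ

eta = 44.0854%, W = 2628.5587 kJ, Qc = 3333.8713 kJ


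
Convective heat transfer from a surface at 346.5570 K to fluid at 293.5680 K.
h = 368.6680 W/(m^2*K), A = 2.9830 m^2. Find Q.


dT = 52.9890 K
Q = 368.6680 * 2.9830 * 52.9890 = 58273.9450 W

58273.9450 W


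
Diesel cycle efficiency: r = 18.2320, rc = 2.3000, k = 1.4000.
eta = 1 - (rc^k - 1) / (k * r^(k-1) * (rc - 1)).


r^(k-1) = 3.1940
rc^k = 3.2094
eta = 0.6199 = 61.9931%

61.9931%


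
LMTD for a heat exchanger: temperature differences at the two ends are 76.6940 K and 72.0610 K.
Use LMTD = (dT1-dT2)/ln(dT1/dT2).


dT1/dT2 = 1.0643
ln(dT1/dT2) = 0.0623
LMTD = 4.6330 / 0.0623 = 74.3534 K

74.3534 K


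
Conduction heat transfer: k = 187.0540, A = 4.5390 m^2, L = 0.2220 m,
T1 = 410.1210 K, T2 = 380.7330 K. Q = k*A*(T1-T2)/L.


dT = 29.3880 K
Q = 187.0540 * 4.5390 * 29.3880 / 0.2220 = 112394.2877 W

112394.2877 W


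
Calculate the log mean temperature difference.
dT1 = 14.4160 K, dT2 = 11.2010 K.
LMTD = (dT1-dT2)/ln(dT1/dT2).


dT1/dT2 = 1.2870
ln(dT1/dT2) = 0.2523
LMTD = 3.2150 / 0.2523 = 12.7410 K

12.7410 K


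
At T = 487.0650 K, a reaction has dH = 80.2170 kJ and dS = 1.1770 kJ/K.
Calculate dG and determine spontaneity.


T*dS = 487.0650 * 1.1770 = 573.2755 kJ
dG = 80.2170 - 573.2755 = -493.0585 kJ (spontaneous)

dG = -493.0585 kJ, spontaneous


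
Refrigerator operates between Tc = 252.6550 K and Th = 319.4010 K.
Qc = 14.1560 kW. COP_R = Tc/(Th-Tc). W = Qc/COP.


COP = 252.6550 / 66.7460 = 3.7853
W = 14.1560 / 3.7853 = 3.7397 kW

COP = 3.7853, W = 3.7397 kW


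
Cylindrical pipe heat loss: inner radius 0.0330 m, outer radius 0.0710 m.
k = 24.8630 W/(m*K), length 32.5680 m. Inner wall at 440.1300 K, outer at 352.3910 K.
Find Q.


dT = 87.7390 K
ln(ro/ri) = 0.7662
Q = 2*pi*24.8630*32.5680*87.7390 / 0.7662 = 582627.1419 W

582627.1419 W


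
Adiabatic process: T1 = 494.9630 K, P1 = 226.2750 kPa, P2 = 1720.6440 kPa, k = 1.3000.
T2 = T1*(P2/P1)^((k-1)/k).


(k-1)/k = 0.2308
(P2/P1)^exp = 1.5971
T2 = 494.9630 * 1.5971 = 790.4838 K

790.4838 K


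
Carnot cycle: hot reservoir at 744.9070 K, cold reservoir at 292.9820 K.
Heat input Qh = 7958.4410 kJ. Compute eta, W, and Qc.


eta = 1 - 292.9820/744.9070 = 0.6067
W = 0.6067 * 7958.4410 = 4828.2785 kJ
Qc = 7958.4410 - 4828.2785 = 3130.1625 kJ

eta = 60.6686%, W = 4828.2785 kJ, Qc = 3130.1625 kJ


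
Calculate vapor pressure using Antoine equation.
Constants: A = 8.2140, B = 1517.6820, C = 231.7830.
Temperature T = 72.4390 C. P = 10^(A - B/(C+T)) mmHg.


C+T = 304.2220
B/(C+T) = 4.9887
log10(P) = 8.2140 - 4.9887 = 3.2253
P = 10^3.2253 = 1679.8407 mmHg

1679.8407 mmHg


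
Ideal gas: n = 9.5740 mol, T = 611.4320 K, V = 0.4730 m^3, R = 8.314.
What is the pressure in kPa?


P = nRT/V = 9.5740 * 8.314 * 611.4320 / 0.4730
= 48668.9086 / 0.4730 = 102894.0986 Pa = 102.8941 kPa

102.8941 kPa


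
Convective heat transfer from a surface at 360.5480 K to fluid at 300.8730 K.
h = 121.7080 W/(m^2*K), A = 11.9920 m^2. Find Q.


dT = 59.6750 K
Q = 121.7080 * 11.9920 * 59.6750 = 87096.9954 W

87096.9954 W


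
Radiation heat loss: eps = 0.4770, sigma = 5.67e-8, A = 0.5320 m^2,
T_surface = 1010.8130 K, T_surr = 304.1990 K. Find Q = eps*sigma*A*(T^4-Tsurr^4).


T^4 = 1.0440e+12
Tsurr^4 = 8.5631e+09
Q = 0.4770 * 5.67e-8 * 0.5320 * 1.0354e+12 = 14897.7040 W

14897.7040 W


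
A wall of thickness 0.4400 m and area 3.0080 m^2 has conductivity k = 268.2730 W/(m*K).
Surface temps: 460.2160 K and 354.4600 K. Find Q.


dT = 105.7560 K
Q = 268.2730 * 3.0080 * 105.7560 / 0.4400 = 193957.7500 W

193957.7500 W


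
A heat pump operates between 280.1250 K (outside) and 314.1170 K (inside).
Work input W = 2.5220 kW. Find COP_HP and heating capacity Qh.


COP = 314.1170 / 33.9920 = 9.2409
Qh = 9.2409 * 2.5220 = 23.3056 kW

COP = 9.2409, Qh = 23.3056 kW


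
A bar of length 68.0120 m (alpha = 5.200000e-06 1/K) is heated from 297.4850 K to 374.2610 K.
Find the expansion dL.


dT = 76.7760 K
dL = 5.200000e-06 * 68.0120 * 76.7760 = 0.027153 m
L_final = 68.039153 m

dL = 0.027153 m


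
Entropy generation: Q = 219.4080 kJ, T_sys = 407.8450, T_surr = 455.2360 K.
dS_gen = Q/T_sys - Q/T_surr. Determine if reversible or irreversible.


dS_sys = 219.4080/407.8450 = 0.5380 kJ/K
dS_surr = -219.4080/455.2360 = -0.4820 kJ/K
dS_gen = 0.5380 - 0.4820 = 0.0560 kJ/K (irreversible)

dS_gen = 0.0560 kJ/K, irreversible


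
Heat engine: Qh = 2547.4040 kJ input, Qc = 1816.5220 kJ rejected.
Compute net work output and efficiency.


W = 2547.4040 - 1816.5220 = 730.8820 kJ
eta = 730.8820 / 2547.4040 = 0.2869 = 28.6912%

W = 730.8820 kJ, eta = 28.6912%


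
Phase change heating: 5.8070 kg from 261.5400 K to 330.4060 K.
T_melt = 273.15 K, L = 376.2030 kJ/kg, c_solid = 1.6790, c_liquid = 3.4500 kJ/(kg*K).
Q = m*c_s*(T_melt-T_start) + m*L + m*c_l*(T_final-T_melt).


Q1 (sensible, solid) = 5.8070 * 1.6790 * 11.6100 = 113.1970 kJ
Q2 (latent) = 5.8070 * 376.2030 = 2184.6108 kJ
Q3 (sensible, liquid) = 5.8070 * 3.4500 * 57.2560 = 1147.0753 kJ
Q_total = 3444.8831 kJ

3444.8831 kJ


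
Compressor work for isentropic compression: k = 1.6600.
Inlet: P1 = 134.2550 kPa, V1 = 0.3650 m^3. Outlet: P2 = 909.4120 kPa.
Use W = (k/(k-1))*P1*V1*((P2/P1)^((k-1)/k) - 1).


(k-1)/k = 0.3976
(P2/P1)^exp = 2.1396
W = 2.5152 * 134.2550 * 0.3650 * (2.1396 - 1) = 140.4544 kJ

140.4544 kJ


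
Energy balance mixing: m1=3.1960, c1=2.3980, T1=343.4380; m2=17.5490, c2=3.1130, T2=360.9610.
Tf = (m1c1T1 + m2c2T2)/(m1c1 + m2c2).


num = 22351.4244
den = 62.2940
Tf = 358.8052 K

358.8052 K


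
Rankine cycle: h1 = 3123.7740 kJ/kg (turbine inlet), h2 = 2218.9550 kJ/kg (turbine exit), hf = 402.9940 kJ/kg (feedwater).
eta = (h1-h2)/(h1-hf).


W = 904.8190 kJ/kg
Q_in = 2720.7800 kJ/kg
eta = 0.3326 = 33.2559%

eta = 33.2559%


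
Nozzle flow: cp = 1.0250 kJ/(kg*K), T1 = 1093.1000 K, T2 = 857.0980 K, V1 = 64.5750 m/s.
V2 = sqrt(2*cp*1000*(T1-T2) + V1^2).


dT = 236.0020 K
2*cp*1000*dT = 483804.1000
V1^2 = 4169.9306
V2 = sqrt(487974.0306) = 698.5514 m/s

698.5514 m/s


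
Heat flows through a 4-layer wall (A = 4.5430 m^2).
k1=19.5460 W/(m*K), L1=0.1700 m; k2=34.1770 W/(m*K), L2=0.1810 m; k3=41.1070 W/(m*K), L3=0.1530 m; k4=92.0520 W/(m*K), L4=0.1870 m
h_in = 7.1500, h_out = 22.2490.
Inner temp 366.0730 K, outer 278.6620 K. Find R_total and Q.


R_conv_in = 1/(7.1500*4.5430) = 0.0308
R_1 = 0.1700/(19.5460*4.5430) = 0.0019
R_2 = 0.1810/(34.1770*4.5430) = 0.0012
R_3 = 0.1530/(41.1070*4.5430) = 0.0008
R_4 = 0.1870/(92.0520*4.5430) = 0.0004
R_conv_out = 1/(22.2490*4.5430) = 0.0099
R_total = 0.0450 K/W
Q = 87.4110 / 0.0450 = 1941.3478 W

R_total = 0.0450 K/W, Q = 1941.3478 W


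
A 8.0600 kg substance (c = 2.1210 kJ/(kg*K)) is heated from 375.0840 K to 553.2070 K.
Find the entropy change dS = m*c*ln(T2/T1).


T2/T1 = 1.4749
ln(T2/T1) = 0.3886
dS = 8.0600 * 2.1210 * 0.3886 = 6.6429 kJ/K

6.6429 kJ/K


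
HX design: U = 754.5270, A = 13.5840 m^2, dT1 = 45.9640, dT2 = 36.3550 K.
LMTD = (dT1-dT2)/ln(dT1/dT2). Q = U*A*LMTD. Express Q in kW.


LMTD = 40.9719 K
Q = 754.5270 * 13.5840 * 40.9719 = 419941.0148 W = 419.9410 kW

419.9410 kW


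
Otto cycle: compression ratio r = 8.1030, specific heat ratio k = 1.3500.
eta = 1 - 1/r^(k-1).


r^(k-1) = 2.0798
eta = 1 - 1/2.0798 = 0.5192 = 51.9189%

51.9189%


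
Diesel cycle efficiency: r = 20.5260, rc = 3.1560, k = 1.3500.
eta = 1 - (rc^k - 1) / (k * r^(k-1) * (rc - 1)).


r^(k-1) = 2.8794
rc^k = 4.7188
eta = 0.5563 = 55.6271%

55.6271%


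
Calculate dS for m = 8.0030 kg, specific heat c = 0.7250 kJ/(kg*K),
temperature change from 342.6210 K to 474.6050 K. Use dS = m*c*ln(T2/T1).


T2/T1 = 1.3852
ln(T2/T1) = 0.3259
dS = 8.0030 * 0.7250 * 0.3259 = 1.8907 kJ/K

1.8907 kJ/K


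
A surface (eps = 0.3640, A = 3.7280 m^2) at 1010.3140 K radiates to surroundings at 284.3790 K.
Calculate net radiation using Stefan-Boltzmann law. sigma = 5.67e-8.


T^4 = 1.0419e+12
Tsurr^4 = 6.5402e+09
Q = 0.3640 * 5.67e-8 * 3.7280 * 1.0354e+12 = 79661.9794 W

79661.9794 W


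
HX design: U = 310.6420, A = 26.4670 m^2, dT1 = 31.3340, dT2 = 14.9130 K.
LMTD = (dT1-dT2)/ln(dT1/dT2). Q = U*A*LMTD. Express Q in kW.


LMTD = 22.1167 K
Q = 310.6420 * 26.4670 * 22.1167 = 181838.2805 W = 181.8383 kW

181.8383 kW


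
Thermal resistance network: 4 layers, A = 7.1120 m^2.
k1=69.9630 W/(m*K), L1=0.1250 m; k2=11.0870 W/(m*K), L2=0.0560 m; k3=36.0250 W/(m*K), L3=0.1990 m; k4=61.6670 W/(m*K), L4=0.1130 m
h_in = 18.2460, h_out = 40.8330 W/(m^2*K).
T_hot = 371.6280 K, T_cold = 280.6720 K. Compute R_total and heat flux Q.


R_conv_in = 1/(18.2460*7.1120) = 0.0077
R_1 = 0.1250/(69.9630*7.1120) = 0.0003
R_2 = 0.0560/(11.0870*7.1120) = 0.0007
R_3 = 0.1990/(36.0250*7.1120) = 0.0008
R_4 = 0.1130/(61.6670*7.1120) = 0.0003
R_conv_out = 1/(40.8330*7.1120) = 0.0034
R_total = 0.0131 K/W
Q = 90.9560 / 0.0131 = 6919.1949 W

R_total = 0.0131 K/W, Q = 6919.1949 W


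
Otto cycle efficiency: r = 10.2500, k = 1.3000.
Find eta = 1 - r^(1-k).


r^(k-1) = 2.0101
eta = 1 - 1/2.0101 = 0.5025 = 50.2512%

50.2512%


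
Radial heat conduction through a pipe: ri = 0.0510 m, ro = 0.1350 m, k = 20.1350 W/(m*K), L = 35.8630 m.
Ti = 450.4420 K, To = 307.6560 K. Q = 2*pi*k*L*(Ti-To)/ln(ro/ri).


dT = 142.7860 K
ln(ro/ri) = 0.9734
Q = 2*pi*20.1350*35.8630*142.7860 / 0.9734 = 665503.7050 W

665503.7050 W


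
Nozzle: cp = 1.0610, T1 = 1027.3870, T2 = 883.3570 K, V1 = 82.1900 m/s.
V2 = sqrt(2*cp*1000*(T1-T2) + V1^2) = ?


dT = 144.0300 K
2*cp*1000*dT = 305631.6600
V1^2 = 6755.1961
V2 = sqrt(312386.8561) = 558.9158 m/s

558.9158 m/s


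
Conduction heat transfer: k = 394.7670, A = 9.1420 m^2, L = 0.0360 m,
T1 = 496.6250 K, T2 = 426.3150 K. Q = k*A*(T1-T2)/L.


dT = 70.3100 K
Q = 394.7670 * 9.1420 * 70.3100 / 0.0360 = 7048499.2098 W

7048499.2098 W


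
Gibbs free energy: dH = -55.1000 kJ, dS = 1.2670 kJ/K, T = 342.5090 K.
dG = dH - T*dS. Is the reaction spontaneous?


T*dS = 342.5090 * 1.2670 = 433.9589 kJ
dG = -55.1000 - 433.9589 = -489.0589 kJ (spontaneous)

dG = -489.0589 kJ, spontaneous


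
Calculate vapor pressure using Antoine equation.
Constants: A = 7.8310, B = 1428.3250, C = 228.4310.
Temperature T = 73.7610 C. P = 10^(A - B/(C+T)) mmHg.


C+T = 302.1920
B/(C+T) = 4.7265
log10(P) = 7.8310 - 4.7265 = 3.1045
P = 10^3.1045 = 1271.8971 mmHg

1271.8971 mmHg


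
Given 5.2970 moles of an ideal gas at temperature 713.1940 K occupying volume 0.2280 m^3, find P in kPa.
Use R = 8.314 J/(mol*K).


P = nRT/V = 5.2970 * 8.314 * 713.1940 / 0.2280
= 31408.5346 / 0.2280 = 137756.7306 Pa = 137.7567 kPa

137.7567 kPa


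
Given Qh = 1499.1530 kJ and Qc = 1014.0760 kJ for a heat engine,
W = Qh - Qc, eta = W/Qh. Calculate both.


W = 1499.1530 - 1014.0760 = 485.0770 kJ
eta = 485.0770 / 1499.1530 = 0.3236 = 32.3567%

W = 485.0770 kJ, eta = 32.3567%


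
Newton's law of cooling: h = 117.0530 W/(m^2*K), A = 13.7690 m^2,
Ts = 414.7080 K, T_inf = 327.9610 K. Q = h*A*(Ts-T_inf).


dT = 86.7470 K
Q = 117.0530 * 13.7690 * 86.7470 = 139810.3791 W

139810.3791 W


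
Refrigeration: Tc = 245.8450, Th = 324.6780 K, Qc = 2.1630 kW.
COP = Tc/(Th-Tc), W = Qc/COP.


COP = 245.8450 / 78.8330 = 3.1186
W = 2.1630 / 3.1186 = 0.6936 kW

COP = 3.1186, W = 0.6936 kW


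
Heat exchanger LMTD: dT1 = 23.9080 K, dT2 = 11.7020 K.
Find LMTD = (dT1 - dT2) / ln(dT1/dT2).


dT1/dT2 = 2.0431
ln(dT1/dT2) = 0.7145
LMTD = 12.2060 / 0.7145 = 17.0844 K

17.0844 K


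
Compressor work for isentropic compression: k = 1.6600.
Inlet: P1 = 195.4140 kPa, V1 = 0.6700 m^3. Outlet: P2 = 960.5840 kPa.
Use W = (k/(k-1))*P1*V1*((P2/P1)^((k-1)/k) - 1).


(k-1)/k = 0.3976
(P2/P1)^exp = 1.8835
W = 2.5152 * 195.4140 * 0.6700 * (1.8835 - 1) = 290.9382 kJ

290.9382 kJ


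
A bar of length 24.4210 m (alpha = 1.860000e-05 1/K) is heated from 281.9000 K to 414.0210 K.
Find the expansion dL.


dT = 132.1210 K
dL = 1.860000e-05 * 24.4210 * 132.1210 = 0.060013 m
L_final = 24.481013 m

dL = 0.060013 m


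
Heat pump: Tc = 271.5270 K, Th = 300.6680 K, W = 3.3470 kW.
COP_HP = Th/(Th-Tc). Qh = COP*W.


COP = 300.6680 / 29.1410 = 10.3177
Qh = 10.3177 * 3.3470 = 34.5333 kW

COP = 10.3177, Qh = 34.5333 kW


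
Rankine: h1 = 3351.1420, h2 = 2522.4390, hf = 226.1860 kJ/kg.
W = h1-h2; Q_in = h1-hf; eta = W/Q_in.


W = 828.7030 kJ/kg
Q_in = 3124.9560 kJ/kg
eta = 0.2652 = 26.5189%

eta = 26.5189%


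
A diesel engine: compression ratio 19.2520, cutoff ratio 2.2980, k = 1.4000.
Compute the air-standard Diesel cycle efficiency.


r^(k-1) = 3.2643
rc^k = 3.2055
eta = 0.6282 = 62.8203%

62.8203%


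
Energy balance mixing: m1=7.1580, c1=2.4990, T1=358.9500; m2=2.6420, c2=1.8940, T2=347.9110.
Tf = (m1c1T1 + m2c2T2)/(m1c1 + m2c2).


num = 8161.7694
den = 22.8918
Tf = 356.5370 K

356.5370 K


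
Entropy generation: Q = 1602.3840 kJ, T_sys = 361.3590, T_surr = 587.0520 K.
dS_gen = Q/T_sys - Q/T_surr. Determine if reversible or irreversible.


dS_sys = 1602.3840/361.3590 = 4.4343 kJ/K
dS_surr = -1602.3840/587.0520 = -2.7295 kJ/K
dS_gen = 4.4343 - 2.7295 = 1.7048 kJ/K (irreversible)

dS_gen = 1.7048 kJ/K, irreversible


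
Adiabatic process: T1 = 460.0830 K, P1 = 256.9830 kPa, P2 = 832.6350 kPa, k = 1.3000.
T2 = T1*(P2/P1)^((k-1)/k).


(k-1)/k = 0.2308
(P2/P1)^exp = 1.3117
T2 = 460.0830 * 1.3117 = 603.4697 K

603.4697 K


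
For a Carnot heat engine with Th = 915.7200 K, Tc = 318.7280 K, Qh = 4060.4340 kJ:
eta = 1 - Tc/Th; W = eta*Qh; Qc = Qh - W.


eta = 1 - 318.7280/915.7200 = 0.6519
W = 0.6519 * 4060.4340 = 2647.1483 kJ
Qc = 4060.4340 - 2647.1483 = 1413.2857 kJ

eta = 65.1937%, W = 2647.1483 kJ, Qc = 1413.2857 kJ


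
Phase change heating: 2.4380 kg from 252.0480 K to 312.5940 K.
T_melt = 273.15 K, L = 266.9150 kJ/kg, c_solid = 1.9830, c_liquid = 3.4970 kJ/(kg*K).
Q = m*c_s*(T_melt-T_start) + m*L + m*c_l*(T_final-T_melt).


Q1 (sensible, solid) = 2.4380 * 1.9830 * 21.1020 = 102.0188 kJ
Q2 (latent) = 2.4380 * 266.9150 = 650.7388 kJ
Q3 (sensible, liquid) = 2.4380 * 3.4970 * 39.4440 = 336.2872 kJ
Q_total = 1089.0447 kJ

1089.0447 kJ


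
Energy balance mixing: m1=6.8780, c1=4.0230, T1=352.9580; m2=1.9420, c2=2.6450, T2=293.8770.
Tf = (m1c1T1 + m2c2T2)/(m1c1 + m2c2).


num = 11275.9420
den = 32.8068
Tf = 343.7076 K

343.7076 K


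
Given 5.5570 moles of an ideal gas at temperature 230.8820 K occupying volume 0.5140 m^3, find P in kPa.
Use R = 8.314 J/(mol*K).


P = nRT/V = 5.5570 * 8.314 * 230.8820 / 0.5140
= 10666.9557 / 0.5140 = 20752.8322 Pa = 20.7528 kPa

20.7528 kPa


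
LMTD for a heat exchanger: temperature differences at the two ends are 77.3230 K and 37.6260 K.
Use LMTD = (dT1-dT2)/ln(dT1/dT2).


dT1/dT2 = 2.0550
ln(dT1/dT2) = 0.7203
LMTD = 39.6970 / 0.7203 = 55.1121 K

55.1121 K


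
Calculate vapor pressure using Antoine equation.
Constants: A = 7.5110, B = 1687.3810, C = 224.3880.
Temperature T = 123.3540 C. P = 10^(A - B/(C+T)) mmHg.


C+T = 347.7420
B/(C+T) = 4.8524
log10(P) = 7.5110 - 4.8524 = 2.6586
P = 10^2.6586 = 455.6240 mmHg

455.6240 mmHg


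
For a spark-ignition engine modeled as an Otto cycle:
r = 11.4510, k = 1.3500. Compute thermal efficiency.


r^(k-1) = 2.3474
eta = 1 - 1/2.3474 = 0.5740 = 57.4005%

57.4005%


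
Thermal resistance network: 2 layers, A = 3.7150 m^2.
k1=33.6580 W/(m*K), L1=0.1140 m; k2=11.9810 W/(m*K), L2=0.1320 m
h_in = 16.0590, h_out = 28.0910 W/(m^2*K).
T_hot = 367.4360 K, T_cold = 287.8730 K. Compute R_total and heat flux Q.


R_conv_in = 1/(16.0590*3.7150) = 0.0168
R_1 = 0.1140/(33.6580*3.7150) = 0.0009
R_2 = 0.1320/(11.9810*3.7150) = 0.0030
R_conv_out = 1/(28.0910*3.7150) = 0.0096
R_total = 0.0302 K/W
Q = 79.5630 / 0.0302 = 2632.6493 W

R_total = 0.0302 K/W, Q = 2632.6493 W


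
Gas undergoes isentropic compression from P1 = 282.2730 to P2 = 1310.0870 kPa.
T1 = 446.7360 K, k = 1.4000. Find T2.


(k-1)/k = 0.2857
(P2/P1)^exp = 1.5505
T2 = 446.7360 * 1.5505 = 692.6549 K

692.6549 K


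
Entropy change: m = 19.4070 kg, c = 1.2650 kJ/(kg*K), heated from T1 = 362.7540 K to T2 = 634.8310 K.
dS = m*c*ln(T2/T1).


T2/T1 = 1.7500
ln(T2/T1) = 0.5596
dS = 19.4070 * 1.2650 * 0.5596 = 13.7389 kJ/K

13.7389 kJ/K


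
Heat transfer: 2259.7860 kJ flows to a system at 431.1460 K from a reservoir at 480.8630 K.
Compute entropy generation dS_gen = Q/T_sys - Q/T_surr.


dS_sys = 2259.7860/431.1460 = 5.2413 kJ/K
dS_surr = -2259.7860/480.8630 = -4.6994 kJ/K
dS_gen = 5.2413 - 4.6994 = 0.5419 kJ/K (irreversible)

dS_gen = 0.5419 kJ/K, irreversible


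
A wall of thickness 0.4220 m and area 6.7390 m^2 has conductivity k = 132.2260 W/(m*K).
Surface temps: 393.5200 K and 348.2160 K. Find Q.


dT = 45.3040 K
Q = 132.2260 * 6.7390 * 45.3040 / 0.4220 = 95661.3299 W

95661.3299 W


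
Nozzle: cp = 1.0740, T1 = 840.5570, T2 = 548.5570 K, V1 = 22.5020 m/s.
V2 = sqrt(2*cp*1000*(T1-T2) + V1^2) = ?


dT = 292.0000 K
2*cp*1000*dT = 627216.0000
V1^2 = 506.3400
V2 = sqrt(627722.3400) = 792.2893 m/s

792.2893 m/s


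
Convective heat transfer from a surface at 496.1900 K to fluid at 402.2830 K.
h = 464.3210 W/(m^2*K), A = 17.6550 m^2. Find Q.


dT = 93.9070 K
Q = 464.3210 * 17.6550 * 93.9070 = 769810.8264 W

769810.8264 W


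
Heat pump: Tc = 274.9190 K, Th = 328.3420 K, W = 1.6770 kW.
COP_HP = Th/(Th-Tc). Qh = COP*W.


COP = 328.3420 / 53.4230 = 6.1461
Qh = 6.1461 * 1.6770 = 10.3070 kW

COP = 6.1461, Qh = 10.3070 kW


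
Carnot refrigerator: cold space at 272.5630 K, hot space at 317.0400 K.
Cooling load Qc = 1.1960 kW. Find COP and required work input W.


COP = 272.5630 / 44.4770 = 6.1282
W = 1.1960 / 6.1282 = 0.1952 kW

COP = 6.1282, W = 0.1952 kW


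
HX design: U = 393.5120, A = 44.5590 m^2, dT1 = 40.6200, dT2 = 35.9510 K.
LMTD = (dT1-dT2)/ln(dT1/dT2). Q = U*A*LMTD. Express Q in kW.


LMTD = 38.2380 K
Q = 393.5120 * 44.5590 * 38.2380 = 670484.3151 W = 670.4843 kW

670.4843 kW


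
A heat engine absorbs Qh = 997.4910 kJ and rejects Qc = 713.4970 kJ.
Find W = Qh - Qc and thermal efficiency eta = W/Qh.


W = 997.4910 - 713.4970 = 283.9940 kJ
eta = 283.9940 / 997.4910 = 0.2847 = 28.4708%

W = 283.9940 kJ, eta = 28.4708%


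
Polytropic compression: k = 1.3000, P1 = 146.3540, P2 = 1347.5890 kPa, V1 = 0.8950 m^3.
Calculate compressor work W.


(k-1)/k = 0.2308
(P2/P1)^exp = 1.6692
W = 4.3333 * 146.3540 * 0.8950 * (1.6692 - 1) = 379.8191 kJ

379.8191 kJ


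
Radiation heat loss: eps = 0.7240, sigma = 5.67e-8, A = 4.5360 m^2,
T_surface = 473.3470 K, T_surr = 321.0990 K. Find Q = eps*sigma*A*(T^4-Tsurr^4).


T^4 = 5.0202e+10
Tsurr^4 = 1.0631e+10
Q = 0.7240 * 5.67e-8 * 4.5360 * 3.9571e+10 = 7368.4041 W

7368.4041 W


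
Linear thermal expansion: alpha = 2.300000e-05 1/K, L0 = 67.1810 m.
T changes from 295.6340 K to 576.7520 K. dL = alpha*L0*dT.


dT = 281.1180 K
dL = 2.300000e-05 * 67.1810 * 281.1180 = 0.434373 m
L_final = 67.615373 m

dL = 0.434373 m


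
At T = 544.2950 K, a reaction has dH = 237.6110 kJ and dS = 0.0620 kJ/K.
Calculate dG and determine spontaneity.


T*dS = 544.2950 * 0.0620 = 33.7463 kJ
dG = 237.6110 - 33.7463 = 203.8647 kJ (non-spontaneous)

dG = 203.8647 kJ, non-spontaneous


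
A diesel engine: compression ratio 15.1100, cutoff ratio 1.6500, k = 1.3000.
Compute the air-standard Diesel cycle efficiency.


r^(k-1) = 2.2583
rc^k = 1.9175
eta = 0.5192 = 51.9208%

51.9208%


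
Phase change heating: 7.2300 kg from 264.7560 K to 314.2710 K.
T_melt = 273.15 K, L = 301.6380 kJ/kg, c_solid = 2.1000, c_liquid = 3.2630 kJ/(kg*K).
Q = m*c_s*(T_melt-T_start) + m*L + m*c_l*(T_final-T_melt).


Q1 (sensible, solid) = 7.2300 * 2.1000 * 8.3940 = 127.4461 kJ
Q2 (latent) = 7.2300 * 301.6380 = 2180.8427 kJ
Q3 (sensible, liquid) = 7.2300 * 3.2630 * 41.1210 = 970.1057 kJ
Q_total = 3278.3945 kJ

3278.3945 kJ


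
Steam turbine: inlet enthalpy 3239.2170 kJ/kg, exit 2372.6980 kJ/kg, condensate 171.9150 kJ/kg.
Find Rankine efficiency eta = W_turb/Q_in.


W = 866.5190 kJ/kg
Q_in = 3067.3020 kJ/kg
eta = 0.2825 = 28.2502%

eta = 28.2502%


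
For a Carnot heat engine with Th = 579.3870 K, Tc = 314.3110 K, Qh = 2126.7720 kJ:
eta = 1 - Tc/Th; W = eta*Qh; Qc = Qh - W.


eta = 1 - 314.3110/579.3870 = 0.4575
W = 0.4575 * 2126.7720 = 973.0219 kJ
Qc = 2126.7720 - 973.0219 = 1153.7501 kJ

eta = 45.7511%, W = 973.0219 kJ, Qc = 1153.7501 kJ


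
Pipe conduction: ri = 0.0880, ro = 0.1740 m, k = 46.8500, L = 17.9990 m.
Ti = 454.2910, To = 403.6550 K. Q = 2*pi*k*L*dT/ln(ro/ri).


dT = 50.6360 K
ln(ro/ri) = 0.6817
Q = 2*pi*46.8500*17.9990*50.6360 / 0.6817 = 393542.9726 W

393542.9726 W


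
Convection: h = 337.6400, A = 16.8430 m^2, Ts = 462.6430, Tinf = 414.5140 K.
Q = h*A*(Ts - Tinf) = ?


dT = 48.1290 K
Q = 337.6400 * 16.8430 * 48.1290 = 273703.3913 W

273703.3913 W


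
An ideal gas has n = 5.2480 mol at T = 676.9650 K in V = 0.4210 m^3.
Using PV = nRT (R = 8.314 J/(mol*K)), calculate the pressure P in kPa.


P = nRT/V = 5.2480 * 8.314 * 676.9650 / 0.4210
= 29537.2502 / 0.4210 = 70159.7393 Pa = 70.1597 kPa

70.1597 kPa


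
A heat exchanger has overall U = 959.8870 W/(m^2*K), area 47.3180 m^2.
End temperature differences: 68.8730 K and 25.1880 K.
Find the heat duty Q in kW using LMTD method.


LMTD = 43.4289 K
Q = 959.8870 * 47.3180 * 43.4289 = 1972538.6264 W = 1972.5386 kW

1972.5386 kW


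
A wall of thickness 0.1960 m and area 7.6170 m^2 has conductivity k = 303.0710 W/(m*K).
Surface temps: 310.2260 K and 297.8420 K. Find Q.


dT = 12.3840 K
Q = 303.0710 * 7.6170 * 12.3840 / 0.1960 = 145858.9925 W

145858.9925 W


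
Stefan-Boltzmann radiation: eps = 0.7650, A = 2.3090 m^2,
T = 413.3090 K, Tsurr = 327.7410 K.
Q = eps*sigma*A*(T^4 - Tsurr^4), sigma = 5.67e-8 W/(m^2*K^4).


T^4 = 2.9181e+10
Tsurr^4 = 1.1538e+10
Q = 0.7650 * 5.67e-8 * 2.3090 * 1.7643e+10 = 1767.0325 W

1767.0325 W


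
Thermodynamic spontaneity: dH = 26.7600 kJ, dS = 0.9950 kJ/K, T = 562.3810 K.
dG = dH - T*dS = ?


T*dS = 562.3810 * 0.9950 = 559.5691 kJ
dG = 26.7600 - 559.5691 = -532.8091 kJ (spontaneous)

dG = -532.8091 kJ, spontaneous


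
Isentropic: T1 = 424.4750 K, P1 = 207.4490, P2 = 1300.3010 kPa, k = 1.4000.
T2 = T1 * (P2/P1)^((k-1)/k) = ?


(k-1)/k = 0.2857
(P2/P1)^exp = 1.6895
T2 = 424.4750 * 1.6895 = 717.1405 K

717.1405 K


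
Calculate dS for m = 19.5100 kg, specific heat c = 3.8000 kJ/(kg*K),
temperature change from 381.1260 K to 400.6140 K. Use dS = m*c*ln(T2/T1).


T2/T1 = 1.0511
ln(T2/T1) = 0.0499
dS = 19.5100 * 3.8000 * 0.0499 = 3.6971 kJ/K

3.6971 kJ/K


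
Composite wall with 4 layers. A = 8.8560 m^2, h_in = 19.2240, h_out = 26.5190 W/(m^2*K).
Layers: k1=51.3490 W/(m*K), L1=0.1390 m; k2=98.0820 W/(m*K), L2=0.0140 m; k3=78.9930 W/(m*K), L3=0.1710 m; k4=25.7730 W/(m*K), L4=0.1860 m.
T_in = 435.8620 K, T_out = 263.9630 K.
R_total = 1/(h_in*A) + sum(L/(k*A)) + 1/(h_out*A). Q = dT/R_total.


R_conv_in = 1/(19.2240*8.8560) = 0.0059
R_1 = 0.1390/(51.3490*8.8560) = 0.0003
R_2 = 0.0140/(98.0820*8.8560) = 1.6118e-05
R_3 = 0.1710/(78.9930*8.8560) = 0.0002
R_4 = 0.1860/(25.7730*8.8560) = 0.0008
R_conv_out = 1/(26.5190*8.8560) = 0.0043
R_total = 0.0115 K/W
Q = 171.8990 / 0.0115 = 14930.9629 W

R_total = 0.0115 K/W, Q = 14930.9629 W


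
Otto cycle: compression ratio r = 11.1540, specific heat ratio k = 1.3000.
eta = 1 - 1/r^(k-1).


r^(k-1) = 2.0617
eta = 1 - 1/2.0617 = 0.5150 = 51.4968%

51.4968%


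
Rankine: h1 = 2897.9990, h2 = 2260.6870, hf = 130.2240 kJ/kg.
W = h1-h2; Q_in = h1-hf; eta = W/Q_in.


W = 637.3120 kJ/kg
Q_in = 2767.7750 kJ/kg
eta = 0.2303 = 23.0261%

eta = 23.0261%


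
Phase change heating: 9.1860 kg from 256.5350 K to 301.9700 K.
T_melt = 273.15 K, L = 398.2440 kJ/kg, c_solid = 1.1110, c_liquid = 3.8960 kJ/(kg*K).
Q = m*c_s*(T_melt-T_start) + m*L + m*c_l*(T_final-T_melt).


Q1 (sensible, solid) = 9.1860 * 1.1110 * 16.6150 = 169.5668 kJ
Q2 (latent) = 9.1860 * 398.2440 = 3658.2694 kJ
Q3 (sensible, liquid) = 9.1860 * 3.8960 * 28.8200 = 1031.4291 kJ
Q_total = 4859.2653 kJ

4859.2653 kJ


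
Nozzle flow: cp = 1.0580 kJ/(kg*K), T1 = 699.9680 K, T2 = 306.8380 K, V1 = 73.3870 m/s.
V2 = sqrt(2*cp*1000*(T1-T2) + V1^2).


dT = 393.1300 K
2*cp*1000*dT = 831863.0800
V1^2 = 5385.6518
V2 = sqrt(837248.7318) = 915.0130 m/s

915.0130 m/s


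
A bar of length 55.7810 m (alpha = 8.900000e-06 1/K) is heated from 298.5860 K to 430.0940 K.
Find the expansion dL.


dT = 131.5080 K
dL = 8.900000e-06 * 55.7810 * 131.5080 = 0.065287 m
L_final = 55.846287 m

dL = 0.065287 m


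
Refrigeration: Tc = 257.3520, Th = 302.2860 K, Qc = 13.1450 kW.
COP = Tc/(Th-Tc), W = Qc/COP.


COP = 257.3520 / 44.9340 = 5.7273
W = 13.1450 / 5.7273 = 2.2951 kW

COP = 5.7273, W = 2.2951 kW


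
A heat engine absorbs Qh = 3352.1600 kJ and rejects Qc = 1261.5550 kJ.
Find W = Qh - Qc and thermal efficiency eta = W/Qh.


W = 3352.1600 - 1261.5550 = 2090.6050 kJ
eta = 2090.6050 / 3352.1600 = 0.6237 = 62.3659%

W = 2090.6050 kJ, eta = 62.3659%


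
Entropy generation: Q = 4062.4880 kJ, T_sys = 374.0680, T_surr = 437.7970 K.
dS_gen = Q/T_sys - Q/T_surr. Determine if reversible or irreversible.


dS_sys = 4062.4880/374.0680 = 10.8603 kJ/K
dS_surr = -4062.4880/437.7970 = -9.2794 kJ/K
dS_gen = 10.8603 - 9.2794 = 1.5809 kJ/K (irreversible)

dS_gen = 1.5809 kJ/K, irreversible


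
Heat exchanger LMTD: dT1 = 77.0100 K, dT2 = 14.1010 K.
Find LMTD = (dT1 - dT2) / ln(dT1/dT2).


dT1/dT2 = 5.4613
ln(dT1/dT2) = 1.6977
LMTD = 62.9090 / 1.6977 = 37.0557 K

37.0557 K


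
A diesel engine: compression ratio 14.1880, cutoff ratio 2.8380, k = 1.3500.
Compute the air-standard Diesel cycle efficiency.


r^(k-1) = 2.5303
rc^k = 4.0885
eta = 0.5081 = 50.8074%

50.8074%


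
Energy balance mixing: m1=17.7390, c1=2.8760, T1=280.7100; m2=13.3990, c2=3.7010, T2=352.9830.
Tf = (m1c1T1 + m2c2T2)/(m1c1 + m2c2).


num = 31825.4050
den = 100.6071
Tf = 316.3337 K

316.3337 K


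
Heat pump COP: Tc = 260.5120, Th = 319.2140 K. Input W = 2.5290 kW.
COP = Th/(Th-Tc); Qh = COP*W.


COP = 319.2140 / 58.7020 = 5.4379
Qh = 5.4379 * 2.5290 = 13.7524 kW

COP = 5.4379, Qh = 13.7524 kW


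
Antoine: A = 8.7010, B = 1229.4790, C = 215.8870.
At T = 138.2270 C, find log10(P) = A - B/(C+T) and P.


C+T = 354.1140
B/(C+T) = 3.4720
log10(P) = 8.7010 - 3.4720 = 5.2290
P = 10^5.2290 = 169439.0772 mmHg

169439.0772 mmHg


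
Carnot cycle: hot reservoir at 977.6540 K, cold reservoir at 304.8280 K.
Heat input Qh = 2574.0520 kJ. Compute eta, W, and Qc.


eta = 1 - 304.8280/977.6540 = 0.6882
W = 0.6882 * 2574.0520 = 1771.4745 kJ
Qc = 2574.0520 - 1771.4745 = 802.5775 kJ

eta = 68.8205%, W = 1771.4745 kJ, Qc = 802.5775 kJ


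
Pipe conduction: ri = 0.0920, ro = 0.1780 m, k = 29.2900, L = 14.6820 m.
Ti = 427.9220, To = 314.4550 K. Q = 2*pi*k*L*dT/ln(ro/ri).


dT = 113.4670 K
ln(ro/ri) = 0.6600
Q = 2*pi*29.2900*14.6820*113.4670 / 0.6600 = 464529.6127 W

464529.6127 W


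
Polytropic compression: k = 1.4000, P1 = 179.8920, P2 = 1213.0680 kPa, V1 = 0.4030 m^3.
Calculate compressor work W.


(k-1)/k = 0.2857
(P2/P1)^exp = 1.7251
W = 3.5000 * 179.8920 * 0.4030 * (1.7251 - 1) = 183.9919 kJ

183.9919 kJ


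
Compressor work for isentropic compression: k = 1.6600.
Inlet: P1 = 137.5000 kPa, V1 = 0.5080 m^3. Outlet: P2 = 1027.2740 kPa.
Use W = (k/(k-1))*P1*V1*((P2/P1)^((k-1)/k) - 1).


(k-1)/k = 0.3976
(P2/P1)^exp = 2.2246
W = 2.5152 * 137.5000 * 0.5080 * (2.2246 - 1) = 215.1391 kJ

215.1391 kJ


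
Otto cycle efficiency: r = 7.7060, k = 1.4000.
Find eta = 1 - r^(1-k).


r^(k-1) = 2.2632
eta = 1 - 1/2.2632 = 0.5582 = 55.8157%

55.8157%


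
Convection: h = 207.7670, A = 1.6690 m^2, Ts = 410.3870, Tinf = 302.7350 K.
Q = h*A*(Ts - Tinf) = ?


dT = 107.6520 K
Q = 207.7670 * 1.6690 * 107.6520 = 37329.7437 W

37329.7437 W


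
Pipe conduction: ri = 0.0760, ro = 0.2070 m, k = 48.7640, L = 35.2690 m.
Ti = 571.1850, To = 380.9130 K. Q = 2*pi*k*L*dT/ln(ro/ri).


dT = 190.2720 K
ln(ro/ri) = 1.0020
Q = 2*pi*48.7640*35.2690*190.2720 / 1.0020 = 2052039.9134 W

2052039.9134 W


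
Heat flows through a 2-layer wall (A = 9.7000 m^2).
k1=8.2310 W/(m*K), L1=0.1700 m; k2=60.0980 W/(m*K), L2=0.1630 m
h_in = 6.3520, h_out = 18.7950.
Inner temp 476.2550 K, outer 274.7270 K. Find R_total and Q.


R_conv_in = 1/(6.3520*9.7000) = 0.0162
R_1 = 0.1700/(8.2310*9.7000) = 0.0021
R_2 = 0.1630/(60.0980*9.7000) = 0.0003
R_conv_out = 1/(18.7950*9.7000) = 0.0055
R_total = 0.0241 K/W
Q = 201.5280 / 0.0241 = 8353.8587 W

R_total = 0.0241 K/W, Q = 8353.8587 W


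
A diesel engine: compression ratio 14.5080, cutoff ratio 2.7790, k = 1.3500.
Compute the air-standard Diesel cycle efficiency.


r^(k-1) = 2.5501
rc^k = 3.9742
eta = 0.5144 = 51.4379%

51.4379%


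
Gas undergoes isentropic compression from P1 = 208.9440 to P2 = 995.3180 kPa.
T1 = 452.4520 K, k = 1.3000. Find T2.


(k-1)/k = 0.2308
(P2/P1)^exp = 1.4337
T2 = 452.4520 * 1.4337 = 648.6618 K

648.6618 K


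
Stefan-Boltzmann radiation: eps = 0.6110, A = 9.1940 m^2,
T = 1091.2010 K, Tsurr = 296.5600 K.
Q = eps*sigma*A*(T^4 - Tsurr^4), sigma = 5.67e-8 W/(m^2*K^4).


T^4 = 1.4178e+12
Tsurr^4 = 7.7348e+09
Q = 0.6110 * 5.67e-8 * 9.1940 * 1.4101e+12 = 449129.9615 W

449129.9615 W


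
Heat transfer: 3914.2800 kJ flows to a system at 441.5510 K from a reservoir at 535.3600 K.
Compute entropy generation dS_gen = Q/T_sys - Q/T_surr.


dS_sys = 3914.2800/441.5510 = 8.8648 kJ/K
dS_surr = -3914.2800/535.3600 = -7.3115 kJ/K
dS_gen = 8.8648 - 7.3115 = 1.5534 kJ/K (irreversible)

dS_gen = 1.5534 kJ/K, irreversible


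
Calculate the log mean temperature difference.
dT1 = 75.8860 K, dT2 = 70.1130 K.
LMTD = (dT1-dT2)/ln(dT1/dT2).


dT1/dT2 = 1.0823
ln(dT1/dT2) = 0.0791
LMTD = 5.7730 / 0.0791 = 72.9614 K

72.9614 K


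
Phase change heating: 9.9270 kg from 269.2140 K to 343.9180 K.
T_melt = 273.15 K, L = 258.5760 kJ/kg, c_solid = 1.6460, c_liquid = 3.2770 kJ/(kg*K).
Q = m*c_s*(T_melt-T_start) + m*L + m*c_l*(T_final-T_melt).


Q1 (sensible, solid) = 9.9270 * 1.6460 * 3.9360 = 64.3136 kJ
Q2 (latent) = 9.9270 * 258.5760 = 2566.8840 kJ
Q3 (sensible, liquid) = 9.9270 * 3.2770 * 70.7680 = 2302.1382 kJ
Q_total = 4933.3357 kJ

4933.3357 kJ


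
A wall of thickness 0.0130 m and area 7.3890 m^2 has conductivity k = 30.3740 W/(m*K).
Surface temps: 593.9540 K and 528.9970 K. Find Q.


dT = 64.9570 K
Q = 30.3740 * 7.3890 * 64.9570 / 0.0130 = 1121425.0731 W

1121425.0731 W


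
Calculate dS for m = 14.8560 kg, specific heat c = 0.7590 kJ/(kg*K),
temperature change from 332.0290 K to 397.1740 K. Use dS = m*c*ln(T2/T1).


T2/T1 = 1.1962
ln(T2/T1) = 0.1792
dS = 14.8560 * 0.7590 * 0.1792 = 2.0201 kJ/K

2.0201 kJ/K


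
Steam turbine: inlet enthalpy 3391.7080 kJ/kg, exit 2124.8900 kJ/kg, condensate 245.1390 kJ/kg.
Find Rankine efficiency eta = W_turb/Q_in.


W = 1266.8180 kJ/kg
Q_in = 3146.5690 kJ/kg
eta = 0.4026 = 40.2603%

eta = 40.2603%


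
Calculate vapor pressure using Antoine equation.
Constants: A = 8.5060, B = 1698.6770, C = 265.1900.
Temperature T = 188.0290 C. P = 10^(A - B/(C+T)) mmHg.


C+T = 453.2190
B/(C+T) = 3.7480
log10(P) = 8.5060 - 3.7480 = 4.7580
P = 10^4.7580 = 57276.0564 mmHg

57276.0564 mmHg


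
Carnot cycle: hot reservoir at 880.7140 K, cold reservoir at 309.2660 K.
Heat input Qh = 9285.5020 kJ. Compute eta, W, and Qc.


eta = 1 - 309.2660/880.7140 = 0.6488
W = 0.6488 * 9285.5020 = 6024.8634 kJ
Qc = 9285.5020 - 6024.8634 = 3260.6386 kJ

eta = 64.8846%, W = 6024.8634 kJ, Qc = 3260.6386 kJ


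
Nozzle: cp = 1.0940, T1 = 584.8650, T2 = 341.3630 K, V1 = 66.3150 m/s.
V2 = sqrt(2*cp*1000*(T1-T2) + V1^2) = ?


dT = 243.5020 K
2*cp*1000*dT = 532782.3760
V1^2 = 4397.6792
V2 = sqrt(537180.0552) = 732.9257 m/s

732.9257 m/s


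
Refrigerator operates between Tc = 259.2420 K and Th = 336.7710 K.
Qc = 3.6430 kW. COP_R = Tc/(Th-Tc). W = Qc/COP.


COP = 259.2420 / 77.5290 = 3.3438
W = 3.6430 / 3.3438 = 1.0895 kW

COP = 3.3438, W = 1.0895 kW


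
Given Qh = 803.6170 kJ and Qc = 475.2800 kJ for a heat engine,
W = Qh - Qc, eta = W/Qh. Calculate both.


W = 803.6170 - 475.2800 = 328.3370 kJ
eta = 328.3370 / 803.6170 = 0.4086 = 40.8574%

W = 328.3370 kJ, eta = 40.8574%


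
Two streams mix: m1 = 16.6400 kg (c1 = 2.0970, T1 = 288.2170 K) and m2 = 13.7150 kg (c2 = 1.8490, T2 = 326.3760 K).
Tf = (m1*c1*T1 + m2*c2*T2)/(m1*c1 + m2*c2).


num = 18333.6475
den = 60.2531
Tf = 304.2772 K

304.2772 K


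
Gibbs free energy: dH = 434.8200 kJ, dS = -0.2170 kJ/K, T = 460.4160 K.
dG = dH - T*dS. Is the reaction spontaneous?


T*dS = 460.4160 * -0.2170 = -99.9103 kJ
dG = 434.8200 + 99.9103 = 534.7303 kJ (non-spontaneous)

dG = 534.7303 kJ, non-spontaneous


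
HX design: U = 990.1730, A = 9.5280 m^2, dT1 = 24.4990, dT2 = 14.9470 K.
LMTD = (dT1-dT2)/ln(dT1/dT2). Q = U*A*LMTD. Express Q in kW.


LMTD = 19.3313 K
Q = 990.1730 * 9.5280 * 19.3313 = 182378.3257 W = 182.3783 kW

182.3783 kW


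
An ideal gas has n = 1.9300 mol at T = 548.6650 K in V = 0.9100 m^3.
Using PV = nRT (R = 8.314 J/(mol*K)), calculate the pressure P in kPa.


P = nRT/V = 1.9300 * 8.314 * 548.6650 / 0.9100
= 8803.8896 / 0.9100 = 9674.6039 Pa = 9.6746 kPa

9.6746 kPa


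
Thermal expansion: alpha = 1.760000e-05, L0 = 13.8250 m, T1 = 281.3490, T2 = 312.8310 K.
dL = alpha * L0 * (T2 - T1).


dT = 31.4820 K
dL = 1.760000e-05 * 13.8250 * 31.4820 = 0.007660 m
L_final = 13.832660 m

dL = 0.007660 m


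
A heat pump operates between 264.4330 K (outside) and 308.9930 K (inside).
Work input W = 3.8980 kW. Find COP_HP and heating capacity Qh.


COP = 308.9930 / 44.5600 = 6.9343
Qh = 6.9343 * 3.8980 = 27.0300 kW

COP = 6.9343, Qh = 27.0300 kW


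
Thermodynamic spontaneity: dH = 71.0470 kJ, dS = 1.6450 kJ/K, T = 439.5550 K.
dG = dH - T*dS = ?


T*dS = 439.5550 * 1.6450 = 723.0680 kJ
dG = 71.0470 - 723.0680 = -652.0210 kJ (spontaneous)

dG = -652.0210 kJ, spontaneous


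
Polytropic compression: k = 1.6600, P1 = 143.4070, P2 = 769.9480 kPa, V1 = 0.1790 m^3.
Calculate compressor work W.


(k-1)/k = 0.3976
(P2/P1)^exp = 1.9507
W = 2.5152 * 143.4070 * 0.1790 * (1.9507 - 1) = 61.3827 kJ

61.3827 kJ


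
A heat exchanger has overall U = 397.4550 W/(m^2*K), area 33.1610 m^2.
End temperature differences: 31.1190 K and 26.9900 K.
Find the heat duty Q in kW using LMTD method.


LMTD = 29.0055 K
Q = 397.4550 * 33.1610 * 29.0055 = 382293.1108 W = 382.2931 kW

382.2931 kW
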